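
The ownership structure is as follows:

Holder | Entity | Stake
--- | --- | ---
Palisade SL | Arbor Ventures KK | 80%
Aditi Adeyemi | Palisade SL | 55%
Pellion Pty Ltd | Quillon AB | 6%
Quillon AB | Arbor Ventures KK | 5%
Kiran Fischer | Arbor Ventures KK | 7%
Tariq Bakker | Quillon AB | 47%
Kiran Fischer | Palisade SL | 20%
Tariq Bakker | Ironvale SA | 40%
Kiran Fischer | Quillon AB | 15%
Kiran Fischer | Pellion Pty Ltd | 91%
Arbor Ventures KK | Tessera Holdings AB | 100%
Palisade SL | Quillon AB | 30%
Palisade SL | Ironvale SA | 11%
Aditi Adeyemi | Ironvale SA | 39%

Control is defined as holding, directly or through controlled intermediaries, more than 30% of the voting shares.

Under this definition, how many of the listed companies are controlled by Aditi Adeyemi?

4

Aditi holds 55% of Palisade, so Aditi controls Palisade.
Aditi and Palisade together hold 39% + 11% = 50% of Ironvale, so Aditi controls Ironvale.
Palisade holds 80% of Arbor, so Aditi controls Arbor.
Arbor holds 100% of Tessera, so Aditi controls Tessera.
No other company's threshold is met.
Aditi controls 4 companies.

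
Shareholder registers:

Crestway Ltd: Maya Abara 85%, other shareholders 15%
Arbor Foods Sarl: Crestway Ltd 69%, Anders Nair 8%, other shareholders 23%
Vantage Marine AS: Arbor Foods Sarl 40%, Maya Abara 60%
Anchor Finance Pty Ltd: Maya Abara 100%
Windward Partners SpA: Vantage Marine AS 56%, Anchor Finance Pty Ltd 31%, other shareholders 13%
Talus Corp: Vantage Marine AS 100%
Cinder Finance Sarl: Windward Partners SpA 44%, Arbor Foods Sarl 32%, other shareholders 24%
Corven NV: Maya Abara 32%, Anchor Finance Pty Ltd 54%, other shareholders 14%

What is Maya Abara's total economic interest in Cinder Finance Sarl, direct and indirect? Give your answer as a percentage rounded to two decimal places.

Maya reaches Cinder along 4 paths.
Via Crestway → Arbor → Vantage → Windward: 85% × 69% × 40% × 56% × 44% = 5.780544%.
Via Vantage → Windward: 60% × 56% × 44% = 14.784%.
Via Anchor → Windward: 100% × 31% × 44% = 13.64%.
Via Crestway → Arbor: 85% × 69% × 32% = 18.768%.
Total: 5.780544% + 14.784% + 13.64% + 18.768% = 52.972544%.
Rounded: 52.97%.

52.97%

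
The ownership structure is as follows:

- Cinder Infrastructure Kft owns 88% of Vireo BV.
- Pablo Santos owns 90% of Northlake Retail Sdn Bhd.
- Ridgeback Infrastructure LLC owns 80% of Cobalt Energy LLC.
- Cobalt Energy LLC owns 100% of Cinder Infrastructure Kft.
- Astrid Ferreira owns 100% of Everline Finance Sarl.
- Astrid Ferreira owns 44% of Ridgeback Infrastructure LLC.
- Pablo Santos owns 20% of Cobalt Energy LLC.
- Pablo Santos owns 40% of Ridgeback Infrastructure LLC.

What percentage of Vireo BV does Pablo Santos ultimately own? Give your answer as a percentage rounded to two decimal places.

Pablo reaches Vireo along 2 paths.
Via Cobalt → Cinder: 20% × 100% × 88% = 17.6%.
Via Ridgeback → Cobalt → Cinder: 40% × 80% × 100% × 88% = 28.16%.
Total: 17.6% + 28.16% = 45.76%.

45.76%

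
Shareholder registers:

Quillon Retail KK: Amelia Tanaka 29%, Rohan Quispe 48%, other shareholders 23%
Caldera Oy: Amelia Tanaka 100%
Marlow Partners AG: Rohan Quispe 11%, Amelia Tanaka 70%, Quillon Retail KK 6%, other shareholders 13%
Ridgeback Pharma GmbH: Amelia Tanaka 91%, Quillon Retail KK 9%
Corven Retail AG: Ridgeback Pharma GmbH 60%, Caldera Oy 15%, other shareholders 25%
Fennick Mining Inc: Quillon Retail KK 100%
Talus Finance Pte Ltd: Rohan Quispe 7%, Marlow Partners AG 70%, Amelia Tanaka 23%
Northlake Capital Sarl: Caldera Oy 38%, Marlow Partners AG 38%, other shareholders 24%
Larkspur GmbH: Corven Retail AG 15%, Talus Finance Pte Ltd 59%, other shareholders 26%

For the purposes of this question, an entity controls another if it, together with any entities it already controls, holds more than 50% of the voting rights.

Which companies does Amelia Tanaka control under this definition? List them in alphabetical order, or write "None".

Amelia holds 100% of Caldera, so Amelia controls Caldera.
Amelia holds 70% of Marlow, so Amelia controls Marlow.
Amelia holds 91% of Ridgeback, so Amelia controls Ridgeback.
Ridgeback and Caldera together hold 60% + 15% = 75% of Corven, so Amelia controls Corven.
Marlow and Amelia together hold 70% + 23% = 93% of Talus, so Amelia controls Talus.
Caldera and Marlow together hold 38% + 38% = 76% of Northlake, so Amelia controls Northlake.
Corven and Talus together hold 15% + 59% = 74% of Larkspur, so Amelia controls Larkspur.
No other company's threshold is met.

Caldera Oy, Corven Retail AG, Larkspur GmbH, Marlow Partners AG, Northlake Capital Sarl, Ridgeback Pharma GmbH, Talus Finance Pte Ltd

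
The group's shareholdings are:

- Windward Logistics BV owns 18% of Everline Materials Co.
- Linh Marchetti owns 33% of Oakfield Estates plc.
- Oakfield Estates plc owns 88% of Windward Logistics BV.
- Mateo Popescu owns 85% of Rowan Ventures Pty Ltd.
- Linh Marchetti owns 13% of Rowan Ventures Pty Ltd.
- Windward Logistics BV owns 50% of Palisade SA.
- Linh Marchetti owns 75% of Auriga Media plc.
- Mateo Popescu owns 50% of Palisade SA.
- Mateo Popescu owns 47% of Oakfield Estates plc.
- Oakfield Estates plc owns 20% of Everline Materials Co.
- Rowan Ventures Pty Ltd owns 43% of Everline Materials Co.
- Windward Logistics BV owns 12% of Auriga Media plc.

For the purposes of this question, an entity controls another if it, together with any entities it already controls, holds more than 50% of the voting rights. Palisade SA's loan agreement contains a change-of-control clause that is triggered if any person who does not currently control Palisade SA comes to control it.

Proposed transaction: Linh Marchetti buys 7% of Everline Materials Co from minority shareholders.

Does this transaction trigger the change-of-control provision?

No

The purchase changes only Linh's holdings, so Linh is the only person who could newly come to control Palisade.
Linh holds 75% of Auriga, so Linh controls Auriga.
Neither Linh nor any entity Linh controls holds any voting interest in Palisade.
So before the transaction, Linh does not control Palisade.
After the purchase, Linh holds 7% of Everline directly.
Linh's side now holds 7% of Everline, not > 50%, so Linh still does not control Everline.
After the transaction, neither Linh nor any entity Linh controls holds a voting interest in Palisade, so Linh still does not control it.
No new person acquires control, so the clause is not triggered.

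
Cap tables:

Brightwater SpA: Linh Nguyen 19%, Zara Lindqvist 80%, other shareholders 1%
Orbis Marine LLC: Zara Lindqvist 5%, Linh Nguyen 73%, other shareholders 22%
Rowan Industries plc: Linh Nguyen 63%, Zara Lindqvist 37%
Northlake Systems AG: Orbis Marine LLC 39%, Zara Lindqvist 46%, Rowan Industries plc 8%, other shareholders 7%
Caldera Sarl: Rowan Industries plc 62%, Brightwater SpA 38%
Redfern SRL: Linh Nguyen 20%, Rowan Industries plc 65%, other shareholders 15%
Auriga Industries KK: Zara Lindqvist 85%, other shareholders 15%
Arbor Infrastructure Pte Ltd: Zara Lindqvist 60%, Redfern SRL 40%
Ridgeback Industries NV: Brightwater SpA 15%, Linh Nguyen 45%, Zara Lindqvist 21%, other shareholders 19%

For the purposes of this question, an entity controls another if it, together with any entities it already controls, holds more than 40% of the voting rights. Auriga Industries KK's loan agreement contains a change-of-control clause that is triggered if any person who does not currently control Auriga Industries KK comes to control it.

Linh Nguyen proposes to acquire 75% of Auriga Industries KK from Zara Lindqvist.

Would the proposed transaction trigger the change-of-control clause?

Yes

The purchase adds only to Linh's holdings (Zara's stake shrinks), so Linh is the only person who could newly come to control Auriga.
Linh holds 73% of Orbis, so Linh controls Orbis.
Linh holds 63% of Rowan, so Linh controls Rowan.
Orbis and Rowan together hold 39% + 8% = 47% of Northlake, so Linh controls Northlake.
Rowan holds 62% of Caldera, so Linh controls Caldera.
Linh and Rowan together hold 20% + 65% = 85% of Redfern, so Linh controls Redfern.
Linh holds 45% of Ridgeback, so Linh controls Ridgeback.
Neither Linh nor any entity Linh controls holds any voting interest in Auriga.
So before the transaction, Linh does not control Auriga.
After the purchase, Linh holds 75% of Auriga directly, and Zara's stake falls to 10%.
Linh holds 75% of Auriga, so Linh controls Auriga.
Linh did not control Auriga before and does after, so the clause is triggered.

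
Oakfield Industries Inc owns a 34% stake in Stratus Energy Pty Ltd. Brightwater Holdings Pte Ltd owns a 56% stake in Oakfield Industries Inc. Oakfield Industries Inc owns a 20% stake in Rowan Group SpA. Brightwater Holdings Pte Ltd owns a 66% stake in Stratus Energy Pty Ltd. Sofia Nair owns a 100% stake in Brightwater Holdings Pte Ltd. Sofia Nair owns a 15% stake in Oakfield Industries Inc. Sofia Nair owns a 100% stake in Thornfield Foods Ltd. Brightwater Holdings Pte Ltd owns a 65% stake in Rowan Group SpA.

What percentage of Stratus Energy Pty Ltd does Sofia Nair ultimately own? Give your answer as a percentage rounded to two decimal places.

90.14%

Sofia reaches Stratus along 3 paths.
Via Oakfield: 15% × 34% = 5.1%.
Via Brightwater → Oakfield: 100% × 56% × 34% = 19.04%.
Via Brightwater: 100% × 66% = 66%.
Total: 5.1% + 19.04% + 66% = 90.14%.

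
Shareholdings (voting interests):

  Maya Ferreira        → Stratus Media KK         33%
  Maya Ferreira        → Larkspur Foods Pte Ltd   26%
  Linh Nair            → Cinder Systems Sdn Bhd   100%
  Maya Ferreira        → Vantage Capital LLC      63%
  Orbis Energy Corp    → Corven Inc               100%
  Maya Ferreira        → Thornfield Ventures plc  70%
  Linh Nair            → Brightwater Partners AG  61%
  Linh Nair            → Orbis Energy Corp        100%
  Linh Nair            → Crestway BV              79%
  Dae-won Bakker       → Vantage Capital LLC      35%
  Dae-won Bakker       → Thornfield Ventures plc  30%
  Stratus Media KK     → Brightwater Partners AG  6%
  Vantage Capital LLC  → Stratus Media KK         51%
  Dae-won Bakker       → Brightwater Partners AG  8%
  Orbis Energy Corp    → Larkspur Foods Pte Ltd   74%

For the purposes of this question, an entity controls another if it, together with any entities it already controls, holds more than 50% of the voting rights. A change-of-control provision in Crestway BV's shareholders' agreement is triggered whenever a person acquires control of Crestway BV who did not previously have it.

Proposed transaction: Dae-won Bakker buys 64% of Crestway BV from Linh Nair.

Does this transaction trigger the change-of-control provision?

Yes

The purchase adds only to Dae-won's holdings (Linh's stake shrinks), so Dae-won is the only person who could newly come to control Crestway.
Dae-won's largest direct stake is 35% in Vantage, which does not meet the threshold, so Dae-won controls no company.
Neither Dae-won nor any entity Dae-won controls holds any voting interest in Crestway.
So before the transaction, Dae-won does not control Crestway.
After the purchase, Dae-won holds 64% of Crestway directly, and Linh's stake falls to 15%.
Dae-won holds 64% of Crestway, so Dae-won controls Crestway.
Dae-won did not control Crestway before and does after, so the clause is triggered.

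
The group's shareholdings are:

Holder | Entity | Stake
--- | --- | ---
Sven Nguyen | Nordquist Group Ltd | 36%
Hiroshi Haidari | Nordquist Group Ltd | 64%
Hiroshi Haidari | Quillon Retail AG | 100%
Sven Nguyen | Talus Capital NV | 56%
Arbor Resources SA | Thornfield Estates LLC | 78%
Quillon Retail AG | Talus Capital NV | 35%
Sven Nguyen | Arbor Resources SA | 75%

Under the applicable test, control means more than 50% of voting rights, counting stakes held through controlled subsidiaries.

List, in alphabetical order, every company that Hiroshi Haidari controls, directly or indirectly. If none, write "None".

Hiroshi holds 64% of Nordquist, so Hiroshi controls Nordquist.
Hiroshi holds 100% of Quillon, so Hiroshi controls Quillon.
No other company's threshold is met.

Nordquist Group Ltd, Quillon Retail AG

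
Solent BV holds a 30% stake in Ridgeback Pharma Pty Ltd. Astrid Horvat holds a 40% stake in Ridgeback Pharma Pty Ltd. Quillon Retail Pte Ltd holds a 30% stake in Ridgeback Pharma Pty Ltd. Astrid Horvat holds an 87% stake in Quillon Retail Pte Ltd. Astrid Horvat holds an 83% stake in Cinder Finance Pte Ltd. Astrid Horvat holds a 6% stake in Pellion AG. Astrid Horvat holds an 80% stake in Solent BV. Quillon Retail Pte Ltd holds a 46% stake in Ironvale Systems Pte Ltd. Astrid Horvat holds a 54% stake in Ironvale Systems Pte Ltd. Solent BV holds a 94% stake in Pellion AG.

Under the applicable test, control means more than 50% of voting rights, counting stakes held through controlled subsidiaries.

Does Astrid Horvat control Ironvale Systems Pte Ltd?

Yes

Astrid holds 87% of Quillon, so Astrid controls Quillon.
Astrid and Quillon together hold 54% + 46% = 100% of Ironvale, so Astrid controls Ironvale.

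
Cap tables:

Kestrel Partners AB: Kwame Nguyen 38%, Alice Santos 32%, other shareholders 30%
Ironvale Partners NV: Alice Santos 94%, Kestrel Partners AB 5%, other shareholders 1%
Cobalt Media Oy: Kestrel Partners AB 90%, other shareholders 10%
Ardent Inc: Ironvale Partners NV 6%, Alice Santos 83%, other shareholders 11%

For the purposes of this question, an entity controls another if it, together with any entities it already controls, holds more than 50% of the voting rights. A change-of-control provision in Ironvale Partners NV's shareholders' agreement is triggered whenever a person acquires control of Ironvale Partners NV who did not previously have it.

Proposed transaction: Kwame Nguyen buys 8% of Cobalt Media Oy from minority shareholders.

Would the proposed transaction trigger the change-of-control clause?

No

The purchase changes only Kwame's holdings, so Kwame is the only person who could newly come to control Ironvale.
Kwame's largest direct stake is 38% in Kestrel, which does not meet the threshold, so Kwame controls no company.
Neither Kwame nor any entity Kwame controls holds any voting interest in Ironvale.
So before the transaction, Kwame does not control Ironvale.
After the purchase, Kwame holds 8% of Cobalt directly.
Kwame's side now holds 8% of Cobalt, not > 50%, so Kwame still does not control Cobalt.
After the transaction, neither Kwame nor any entity Kwame controls holds a voting interest in Ironvale, so Kwame still does not control it.
No new person acquires control, so the clause is not triggered.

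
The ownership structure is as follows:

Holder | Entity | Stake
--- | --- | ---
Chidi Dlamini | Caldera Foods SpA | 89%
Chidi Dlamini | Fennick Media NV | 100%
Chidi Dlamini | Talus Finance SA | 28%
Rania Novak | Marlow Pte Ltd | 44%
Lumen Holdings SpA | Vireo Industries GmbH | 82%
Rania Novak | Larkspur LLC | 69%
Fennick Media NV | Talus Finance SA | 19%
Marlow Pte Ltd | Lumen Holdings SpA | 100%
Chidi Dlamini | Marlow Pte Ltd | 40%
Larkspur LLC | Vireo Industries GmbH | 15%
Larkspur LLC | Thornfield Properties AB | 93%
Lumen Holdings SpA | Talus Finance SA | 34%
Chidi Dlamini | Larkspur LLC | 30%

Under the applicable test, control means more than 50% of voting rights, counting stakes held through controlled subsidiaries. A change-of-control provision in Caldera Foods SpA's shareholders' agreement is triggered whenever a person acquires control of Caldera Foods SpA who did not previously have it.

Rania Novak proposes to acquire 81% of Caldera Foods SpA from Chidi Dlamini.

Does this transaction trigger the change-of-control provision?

Yes

The purchase adds only to Rania's holdings (Chidi's stake shrinks), so Rania is the only person who could newly come to control Caldera.
Rania holds 69% of Larkspur, so Rania controls Larkspur.
Larkspur holds 93% of Thornfield, so Rania controls Thornfield.
Neither Rania nor any entity Rania controls holds any voting interest in Caldera.
So before the transaction, Rania does not control Caldera.
After the purchase, Rania holds 81% of Caldera directly, and Chidi's stake falls to 8%.
Rania holds 81% of Caldera, so Rania controls Caldera.
Rania did not control Caldera before and does after, so the clause is triggered.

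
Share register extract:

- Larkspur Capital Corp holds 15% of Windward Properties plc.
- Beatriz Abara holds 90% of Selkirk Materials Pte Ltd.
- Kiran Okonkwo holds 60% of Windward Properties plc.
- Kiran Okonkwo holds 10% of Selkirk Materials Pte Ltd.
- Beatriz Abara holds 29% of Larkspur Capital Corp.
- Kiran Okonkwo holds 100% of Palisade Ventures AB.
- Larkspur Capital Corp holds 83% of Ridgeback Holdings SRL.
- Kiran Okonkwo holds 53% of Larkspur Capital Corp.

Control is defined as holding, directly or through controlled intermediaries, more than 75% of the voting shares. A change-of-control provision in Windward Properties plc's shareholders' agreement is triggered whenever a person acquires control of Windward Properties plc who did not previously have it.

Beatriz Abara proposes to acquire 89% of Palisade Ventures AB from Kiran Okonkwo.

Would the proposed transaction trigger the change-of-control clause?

The purchase adds only to Beatriz's holdings (Kiran's stake shrinks), so Beatriz is the only person who could newly come to control Windward.
Beatriz holds 90% of Selkirk, so Beatriz controls Selkirk.
Neither Beatriz nor any entity Beatriz controls holds any voting interest in Windward.
So before the transaction, Beatriz does not control Windward.
After the purchase, Beatriz holds 89% of Palisade directly, and Kiran's stake falls to 11%.
Beatriz holds 89% of Palisade, so Beatriz controls Palisade.
After the transaction, neither Beatriz nor any entity Beatriz controls holds a voting interest in Windward, so Beatriz still does not control it.
No new person acquires control, so the clause is not triggered.

No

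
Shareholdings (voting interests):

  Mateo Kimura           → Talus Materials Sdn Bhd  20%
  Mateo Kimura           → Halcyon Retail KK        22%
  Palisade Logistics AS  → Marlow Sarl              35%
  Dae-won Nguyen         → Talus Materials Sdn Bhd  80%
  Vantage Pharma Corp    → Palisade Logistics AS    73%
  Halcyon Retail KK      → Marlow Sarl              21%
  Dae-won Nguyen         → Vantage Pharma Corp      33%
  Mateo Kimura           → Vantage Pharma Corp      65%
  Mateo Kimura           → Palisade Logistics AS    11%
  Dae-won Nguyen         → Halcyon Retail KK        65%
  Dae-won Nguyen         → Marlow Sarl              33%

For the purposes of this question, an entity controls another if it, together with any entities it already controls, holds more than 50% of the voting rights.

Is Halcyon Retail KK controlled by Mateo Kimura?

Mateo holds 65% of Vantage, so Mateo controls Vantage.
Vantage and Mateo together hold 73% + 11% = 84% of Palisade, so Mateo controls Palisade.
In Halcyon, Mateo's side holds only 22%, not > 50%.
So Mateo does not control Halcyon.

No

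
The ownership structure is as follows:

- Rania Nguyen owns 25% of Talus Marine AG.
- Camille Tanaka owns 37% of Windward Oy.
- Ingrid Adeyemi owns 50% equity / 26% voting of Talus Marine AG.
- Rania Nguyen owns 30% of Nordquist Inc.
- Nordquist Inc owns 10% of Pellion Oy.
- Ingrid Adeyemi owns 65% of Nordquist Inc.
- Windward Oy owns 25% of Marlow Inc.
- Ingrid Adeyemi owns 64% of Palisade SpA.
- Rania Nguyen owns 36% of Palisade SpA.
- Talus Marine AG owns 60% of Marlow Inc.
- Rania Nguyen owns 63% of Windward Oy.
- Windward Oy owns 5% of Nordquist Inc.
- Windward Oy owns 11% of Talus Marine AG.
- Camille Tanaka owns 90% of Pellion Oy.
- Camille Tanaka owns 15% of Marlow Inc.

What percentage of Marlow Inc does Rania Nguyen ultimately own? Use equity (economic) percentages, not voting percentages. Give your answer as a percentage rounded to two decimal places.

34.91%

Rania reaches Marlow along 3 paths.
Via Talus: 25% × 60% = 15%.
Via Windward → Talus: 63% × 11% × 60% = 4.158%.
Via Windward: 63% × 25% = 15.75%.
Total: 15% + 4.158% + 15.75% = 34.908%.
Rounded: 34.91%.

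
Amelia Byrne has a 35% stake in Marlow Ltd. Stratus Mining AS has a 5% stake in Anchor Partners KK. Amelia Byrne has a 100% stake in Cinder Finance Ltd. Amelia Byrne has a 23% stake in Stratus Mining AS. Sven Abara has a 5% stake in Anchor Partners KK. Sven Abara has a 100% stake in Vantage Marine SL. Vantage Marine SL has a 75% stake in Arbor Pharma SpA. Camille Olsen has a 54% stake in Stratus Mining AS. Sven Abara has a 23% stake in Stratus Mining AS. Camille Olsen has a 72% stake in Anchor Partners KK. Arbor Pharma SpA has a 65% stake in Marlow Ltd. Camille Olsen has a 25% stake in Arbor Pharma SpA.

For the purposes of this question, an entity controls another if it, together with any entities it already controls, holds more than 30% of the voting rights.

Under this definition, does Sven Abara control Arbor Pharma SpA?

Yes

Sven holds 100% of Vantage, so Sven controls Vantage.
Vantage holds 75% of Arbor, so Sven controls Arbor.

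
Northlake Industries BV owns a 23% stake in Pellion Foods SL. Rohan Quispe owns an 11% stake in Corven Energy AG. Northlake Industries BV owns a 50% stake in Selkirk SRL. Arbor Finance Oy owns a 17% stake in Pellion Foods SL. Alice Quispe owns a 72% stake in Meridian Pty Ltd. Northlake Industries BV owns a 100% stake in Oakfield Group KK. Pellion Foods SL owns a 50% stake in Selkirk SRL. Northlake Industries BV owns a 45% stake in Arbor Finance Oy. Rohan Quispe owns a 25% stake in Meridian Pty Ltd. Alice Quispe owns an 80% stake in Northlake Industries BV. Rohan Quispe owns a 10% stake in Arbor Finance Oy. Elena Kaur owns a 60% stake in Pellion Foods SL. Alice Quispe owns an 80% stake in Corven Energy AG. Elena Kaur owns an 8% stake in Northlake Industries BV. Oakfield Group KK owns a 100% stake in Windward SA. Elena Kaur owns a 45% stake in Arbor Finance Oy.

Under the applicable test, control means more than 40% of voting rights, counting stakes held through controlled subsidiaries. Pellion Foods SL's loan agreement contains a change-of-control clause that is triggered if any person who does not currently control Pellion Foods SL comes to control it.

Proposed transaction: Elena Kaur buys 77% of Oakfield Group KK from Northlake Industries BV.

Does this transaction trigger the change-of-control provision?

No

The purchase adds only to Elena's holdings (Northlake's stake shrinks), so Elena is the only person who could newly come to control Pellion.
Elena holds 45% of Arbor, so Elena controls Arbor.
Elena and Arbor together hold 60% + 17% = 77% of Pellion, so Elena controls Pellion.
So Elena already controls Pellion before the transaction.
After the purchase, Elena holds 77% of Oakfield directly, and Northlake's stake falls to 23%.
Elena controlled Pellion already, so this is not a new person acquiring control; every other person's position is unchanged or reduced.
No new person acquires control, so the clause is not triggered.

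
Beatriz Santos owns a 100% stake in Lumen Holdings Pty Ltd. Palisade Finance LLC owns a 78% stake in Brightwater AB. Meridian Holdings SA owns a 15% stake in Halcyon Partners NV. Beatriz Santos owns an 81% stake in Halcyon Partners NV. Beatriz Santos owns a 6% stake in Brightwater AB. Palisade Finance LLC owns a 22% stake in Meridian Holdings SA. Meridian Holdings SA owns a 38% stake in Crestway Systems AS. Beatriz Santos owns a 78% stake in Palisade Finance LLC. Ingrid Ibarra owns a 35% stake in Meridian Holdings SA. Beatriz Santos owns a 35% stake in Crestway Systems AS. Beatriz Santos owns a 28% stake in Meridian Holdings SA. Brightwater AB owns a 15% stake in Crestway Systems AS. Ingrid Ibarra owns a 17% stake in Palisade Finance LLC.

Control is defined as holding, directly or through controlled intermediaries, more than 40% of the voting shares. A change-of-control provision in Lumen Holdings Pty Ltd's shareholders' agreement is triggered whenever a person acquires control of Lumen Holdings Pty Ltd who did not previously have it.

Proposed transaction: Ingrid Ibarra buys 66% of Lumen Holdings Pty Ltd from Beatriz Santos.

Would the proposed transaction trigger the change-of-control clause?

Yes

The purchase adds only to Ingrid's holdings (Beatriz's stake shrinks), so Ingrid is the only person who could newly come to control Lumen.
Ingrid's largest direct stake is 35% in Meridian, which does not meet the threshold, so Ingrid controls no company.
Neither Ingrid nor any entity Ingrid controls holds any voting interest in Lumen.
So before the transaction, Ingrid does not control Lumen.
After the purchase, Ingrid holds 66% of Lumen directly, and Beatriz's stake falls to 34%.
Ingrid holds 66% of Lumen, so Ingrid controls Lumen.
Ingrid did not control Lumen before and does after, so the clause is triggered.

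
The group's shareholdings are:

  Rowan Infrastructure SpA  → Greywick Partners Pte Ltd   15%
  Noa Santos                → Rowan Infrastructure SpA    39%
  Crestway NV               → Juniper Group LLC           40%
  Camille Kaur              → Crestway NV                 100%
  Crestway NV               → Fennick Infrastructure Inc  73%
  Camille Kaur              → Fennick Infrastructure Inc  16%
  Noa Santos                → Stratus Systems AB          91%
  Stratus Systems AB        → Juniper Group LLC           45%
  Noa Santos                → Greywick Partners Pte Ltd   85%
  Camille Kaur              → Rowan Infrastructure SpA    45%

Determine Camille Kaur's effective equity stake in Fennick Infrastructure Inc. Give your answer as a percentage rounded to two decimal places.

89.00%

Camille reaches Fennick along 2 paths.
Via Crestway: 100% × 73% = 73%.
Direct stake: 16% = 16%.
Total: 73% + 16% = 89%.
Rounded: 89.00%.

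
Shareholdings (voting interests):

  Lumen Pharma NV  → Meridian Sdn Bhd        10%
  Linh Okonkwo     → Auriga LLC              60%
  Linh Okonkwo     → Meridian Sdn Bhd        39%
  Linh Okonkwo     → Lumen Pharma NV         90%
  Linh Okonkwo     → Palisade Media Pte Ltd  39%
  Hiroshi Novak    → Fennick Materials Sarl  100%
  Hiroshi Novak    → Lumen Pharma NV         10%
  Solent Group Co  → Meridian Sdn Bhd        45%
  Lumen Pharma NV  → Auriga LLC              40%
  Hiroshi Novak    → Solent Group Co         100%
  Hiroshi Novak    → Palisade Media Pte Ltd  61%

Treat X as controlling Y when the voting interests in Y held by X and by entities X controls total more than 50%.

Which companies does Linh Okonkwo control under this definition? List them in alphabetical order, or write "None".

Auriga LLC, Lumen Pharma NV

Linh holds 90% of Lumen, so Linh controls Lumen.
Linh and Lumen together hold 60% + 40% = 100% of Auriga, so Linh controls Auriga.
No other company's threshold is met.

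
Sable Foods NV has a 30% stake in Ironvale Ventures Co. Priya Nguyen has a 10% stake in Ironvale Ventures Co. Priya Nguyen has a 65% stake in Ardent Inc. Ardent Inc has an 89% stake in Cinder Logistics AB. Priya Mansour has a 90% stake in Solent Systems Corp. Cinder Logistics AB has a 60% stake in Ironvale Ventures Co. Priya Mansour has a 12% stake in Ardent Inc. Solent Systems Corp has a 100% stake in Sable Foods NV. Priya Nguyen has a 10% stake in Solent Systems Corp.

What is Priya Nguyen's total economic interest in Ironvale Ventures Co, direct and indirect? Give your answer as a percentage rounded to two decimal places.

Priya Nguyen reaches Ironvale along 3 paths.
Via Ardent → Cinder: 65% × 89% × 60% = 34.71%.
Via Solent → Sable: 10% × 100% × 30% = 3%.
Direct stake: 10% = 10%.
Total: 34.71% + 3% + 10% = 47.71%.

47.71%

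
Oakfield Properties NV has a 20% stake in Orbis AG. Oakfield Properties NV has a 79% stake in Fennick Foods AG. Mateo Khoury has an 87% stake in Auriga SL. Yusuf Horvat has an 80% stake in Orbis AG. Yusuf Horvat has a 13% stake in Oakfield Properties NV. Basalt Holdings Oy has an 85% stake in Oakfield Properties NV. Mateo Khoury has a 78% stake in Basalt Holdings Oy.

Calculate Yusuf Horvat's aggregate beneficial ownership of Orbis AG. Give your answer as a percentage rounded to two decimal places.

82.60%

Yusuf reaches Orbis along 2 paths.
Direct stake: 80% = 80%.
Via Oakfield: 13% × 20% = 2.6%.
Total: 80% + 2.6% = 82.6%.
Rounded: 82.60%.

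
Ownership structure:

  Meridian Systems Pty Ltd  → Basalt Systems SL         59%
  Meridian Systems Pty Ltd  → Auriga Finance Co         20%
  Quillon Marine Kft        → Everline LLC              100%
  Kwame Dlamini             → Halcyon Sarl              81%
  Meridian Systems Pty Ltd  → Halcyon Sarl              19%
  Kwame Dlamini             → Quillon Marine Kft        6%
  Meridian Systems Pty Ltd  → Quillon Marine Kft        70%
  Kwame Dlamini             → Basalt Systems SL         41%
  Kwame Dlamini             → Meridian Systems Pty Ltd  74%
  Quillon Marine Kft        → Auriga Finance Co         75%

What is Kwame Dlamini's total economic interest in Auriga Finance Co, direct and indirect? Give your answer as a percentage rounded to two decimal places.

58.15%

Kwame reaches Auriga along 3 paths.
Via Meridian: 74% × 20% = 14.8%.
Via Meridian → Quillon: 74% × 70% × 75% = 38.85%.
Via Quillon: 6% × 75% = 4.5%.
Total: 14.8% + 38.85% + 4.5% = 58.15%.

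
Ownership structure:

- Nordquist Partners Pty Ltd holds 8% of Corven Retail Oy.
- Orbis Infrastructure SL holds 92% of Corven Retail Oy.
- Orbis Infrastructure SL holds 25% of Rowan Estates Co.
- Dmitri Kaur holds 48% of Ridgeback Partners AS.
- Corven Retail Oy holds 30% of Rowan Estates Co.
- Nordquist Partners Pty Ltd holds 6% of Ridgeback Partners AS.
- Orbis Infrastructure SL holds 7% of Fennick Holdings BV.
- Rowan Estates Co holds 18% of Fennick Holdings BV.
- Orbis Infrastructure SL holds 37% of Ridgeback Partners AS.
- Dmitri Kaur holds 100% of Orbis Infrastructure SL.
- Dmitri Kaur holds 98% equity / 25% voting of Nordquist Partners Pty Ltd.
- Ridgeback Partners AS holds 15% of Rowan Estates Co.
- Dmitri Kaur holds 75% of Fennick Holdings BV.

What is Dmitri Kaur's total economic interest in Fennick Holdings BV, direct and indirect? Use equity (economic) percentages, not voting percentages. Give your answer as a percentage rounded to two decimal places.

Dmitri reaches Fennick along 8 paths.
Via Orbis: 100% × 7% = 7%.
Direct stake: 75% = 75%.
Via Orbis → Corven → Rowan: 100% × 92% × 30% × 18% = 4.968%.
Via Nordquist → Corven → Rowan: 98% × 8% × 30% × 18% = 0.42336%.
Via Orbis → Ridgeback → Rowan: 100% × 37% × 15% × 18% = 0.999%.
Via Ridgeback → Rowan: 48% × 15% × 18% = 1.296%.
Via Nordquist → Ridgeback → Rowan: 98% × 6% × 15% × 18% = 0.15876%.
Via Orbis → Rowan: 100% × 25% × 18% = 4.5%.
Total: 7% + 75% + 4.968% + 0.42336% + 0.999% + 1.296% + 0.15876% + 4.5% = 94.34512%.
Rounded: 94.35%.

94.35%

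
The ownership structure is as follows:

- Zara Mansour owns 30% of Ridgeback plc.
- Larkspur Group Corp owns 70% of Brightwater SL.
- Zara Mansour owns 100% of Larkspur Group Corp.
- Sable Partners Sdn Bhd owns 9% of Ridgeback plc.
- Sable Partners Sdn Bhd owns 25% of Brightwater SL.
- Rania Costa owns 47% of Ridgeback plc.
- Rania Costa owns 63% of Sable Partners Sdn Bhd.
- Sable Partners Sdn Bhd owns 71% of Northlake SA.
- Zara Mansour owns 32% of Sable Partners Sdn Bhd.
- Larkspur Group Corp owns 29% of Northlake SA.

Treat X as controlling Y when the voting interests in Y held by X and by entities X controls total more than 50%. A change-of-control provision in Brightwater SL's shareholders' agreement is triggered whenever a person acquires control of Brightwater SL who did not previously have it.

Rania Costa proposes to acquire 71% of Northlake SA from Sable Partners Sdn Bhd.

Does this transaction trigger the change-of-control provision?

No

The purchase adds only to Rania's holdings (Sable's stake shrinks), so Rania is the only person who could newly come to control Brightwater.
Rania holds 63% of Sable, so Rania controls Sable.
Sable holds 71% of Northlake, so Rania controls Northlake.
Rania and Sable together hold 47% + 9% = 56% of Ridgeback, so Rania controls Ridgeback.
In Brightwater, Rania's side holds only 25%, not > 50%.
So before the transaction, Rania does not control Brightwater.
After the purchase, Rania holds 71% of Northlake directly, and Sable's stake falls to 0%.
Rania holds 71% of Northlake, so Rania controls Northlake.
After the transaction, Rania's side holds 25% of Brightwater, not > 50%, so Rania still does not control Brightwater.
No new person acquires control, so the clause is not triggered.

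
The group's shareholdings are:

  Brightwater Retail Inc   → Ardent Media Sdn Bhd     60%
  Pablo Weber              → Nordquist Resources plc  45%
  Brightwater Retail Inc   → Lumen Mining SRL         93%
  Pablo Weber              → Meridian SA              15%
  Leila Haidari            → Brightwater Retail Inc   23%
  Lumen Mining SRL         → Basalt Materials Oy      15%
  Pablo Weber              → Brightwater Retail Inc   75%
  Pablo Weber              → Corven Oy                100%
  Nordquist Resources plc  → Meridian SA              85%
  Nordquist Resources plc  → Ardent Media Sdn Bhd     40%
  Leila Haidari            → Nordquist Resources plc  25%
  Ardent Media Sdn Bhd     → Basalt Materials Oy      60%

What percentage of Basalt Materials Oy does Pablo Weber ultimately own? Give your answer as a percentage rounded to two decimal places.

Pablo reaches Basalt along 3 paths.
Via Brightwater → Ardent: 75% × 60% × 60% = 27%.
Via Nordquist → Ardent: 45% × 40% × 60% = 10.8%.
Via Brightwater → Lumen: 75% × 93% × 15% = 10.4625%.
Total: 27% + 10.8% + 10.4625% = 48.2625%.
Rounded: 48.26%.

48.26%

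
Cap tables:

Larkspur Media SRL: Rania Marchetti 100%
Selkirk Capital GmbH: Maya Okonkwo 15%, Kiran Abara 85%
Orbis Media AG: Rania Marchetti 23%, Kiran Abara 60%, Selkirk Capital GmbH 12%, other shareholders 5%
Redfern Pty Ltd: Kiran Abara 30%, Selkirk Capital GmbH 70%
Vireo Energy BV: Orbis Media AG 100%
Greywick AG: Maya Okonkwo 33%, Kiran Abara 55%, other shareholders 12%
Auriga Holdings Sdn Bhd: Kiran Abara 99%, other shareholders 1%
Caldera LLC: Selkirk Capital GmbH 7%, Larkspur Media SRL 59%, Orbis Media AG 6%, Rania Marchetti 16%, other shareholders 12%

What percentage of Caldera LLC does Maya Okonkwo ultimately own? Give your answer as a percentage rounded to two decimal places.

1.16%

Maya reaches Caldera along 2 paths.
Via Selkirk: 15% × 7% = 1.05%.
Via Selkirk → Orbis: 15% × 12% × 6% = 0.108%.
Total: 1.05% + 0.108% = 1.158%.
Rounded: 1.16%.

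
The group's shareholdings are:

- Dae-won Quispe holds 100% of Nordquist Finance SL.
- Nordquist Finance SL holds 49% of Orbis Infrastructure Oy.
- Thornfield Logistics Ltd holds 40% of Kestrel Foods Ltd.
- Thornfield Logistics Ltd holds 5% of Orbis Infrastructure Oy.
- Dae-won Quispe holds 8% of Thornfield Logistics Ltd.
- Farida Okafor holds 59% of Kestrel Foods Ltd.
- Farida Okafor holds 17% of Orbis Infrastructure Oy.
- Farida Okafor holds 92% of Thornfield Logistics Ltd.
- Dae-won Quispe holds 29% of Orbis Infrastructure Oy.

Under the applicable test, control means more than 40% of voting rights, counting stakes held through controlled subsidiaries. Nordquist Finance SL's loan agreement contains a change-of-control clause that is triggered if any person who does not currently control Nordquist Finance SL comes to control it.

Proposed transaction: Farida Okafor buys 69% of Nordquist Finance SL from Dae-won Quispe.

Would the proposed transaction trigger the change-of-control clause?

Yes

The purchase adds only to Farida's holdings (Dae-won's stake shrinks), so Farida is the only person who could newly come to control Nordquist.
Farida holds 92% of Thornfield, so Farida controls Thornfield.
Thornfield and Farida together hold 40% + 59% = 99% of Kestrel, so Farida controls Kestrel.
Neither Farida nor any entity Farida controls holds any voting interest in Nordquist.
So before the transaction, Farida does not control Nordquist.
After the purchase, Farida holds 69% of Nordquist directly, and Dae-won's stake falls to 31%.
Farida holds 69% of Nordquist, so Farida controls Nordquist.
Farida did not control Nordquist before and does after, so the clause is triggered.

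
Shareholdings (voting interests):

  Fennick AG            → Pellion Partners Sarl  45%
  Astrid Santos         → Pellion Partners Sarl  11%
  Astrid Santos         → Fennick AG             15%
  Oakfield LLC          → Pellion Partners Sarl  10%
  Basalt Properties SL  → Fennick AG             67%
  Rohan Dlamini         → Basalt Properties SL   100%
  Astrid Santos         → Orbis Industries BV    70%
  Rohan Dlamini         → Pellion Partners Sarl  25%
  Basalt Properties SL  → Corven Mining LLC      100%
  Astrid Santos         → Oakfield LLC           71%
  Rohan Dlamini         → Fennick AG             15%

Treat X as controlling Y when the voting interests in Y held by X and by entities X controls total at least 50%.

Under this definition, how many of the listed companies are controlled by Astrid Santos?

Astrid holds 71% of Oakfield, so Astrid controls Oakfield.
Astrid holds 70% of Orbis, so Astrid controls Orbis.
No other company's threshold is met.
Astrid controls 2 companies.

2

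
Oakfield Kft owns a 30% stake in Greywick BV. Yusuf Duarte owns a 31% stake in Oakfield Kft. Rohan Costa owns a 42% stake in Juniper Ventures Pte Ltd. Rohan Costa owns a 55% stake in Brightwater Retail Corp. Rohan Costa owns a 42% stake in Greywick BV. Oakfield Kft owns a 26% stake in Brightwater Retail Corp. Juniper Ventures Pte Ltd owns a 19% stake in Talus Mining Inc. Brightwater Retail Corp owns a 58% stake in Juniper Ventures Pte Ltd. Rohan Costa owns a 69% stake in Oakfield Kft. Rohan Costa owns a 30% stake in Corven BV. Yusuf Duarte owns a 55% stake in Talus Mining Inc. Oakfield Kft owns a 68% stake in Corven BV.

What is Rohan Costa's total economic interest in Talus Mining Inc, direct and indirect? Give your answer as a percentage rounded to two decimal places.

Rohan reaches Talus along 3 paths.
Via Juniper: 42% × 19% = 7.98%.
Via Oakfield → Brightwater → Juniper: 69% × 26% × 58% × 19% = 1.976988%.
Via Brightwater → Juniper: 55% × 58% × 19% = 6.061%.
Total: 7.98% + 1.976988% + 6.061% = 16.017988%.
Rounded: 16.02%.

16.02%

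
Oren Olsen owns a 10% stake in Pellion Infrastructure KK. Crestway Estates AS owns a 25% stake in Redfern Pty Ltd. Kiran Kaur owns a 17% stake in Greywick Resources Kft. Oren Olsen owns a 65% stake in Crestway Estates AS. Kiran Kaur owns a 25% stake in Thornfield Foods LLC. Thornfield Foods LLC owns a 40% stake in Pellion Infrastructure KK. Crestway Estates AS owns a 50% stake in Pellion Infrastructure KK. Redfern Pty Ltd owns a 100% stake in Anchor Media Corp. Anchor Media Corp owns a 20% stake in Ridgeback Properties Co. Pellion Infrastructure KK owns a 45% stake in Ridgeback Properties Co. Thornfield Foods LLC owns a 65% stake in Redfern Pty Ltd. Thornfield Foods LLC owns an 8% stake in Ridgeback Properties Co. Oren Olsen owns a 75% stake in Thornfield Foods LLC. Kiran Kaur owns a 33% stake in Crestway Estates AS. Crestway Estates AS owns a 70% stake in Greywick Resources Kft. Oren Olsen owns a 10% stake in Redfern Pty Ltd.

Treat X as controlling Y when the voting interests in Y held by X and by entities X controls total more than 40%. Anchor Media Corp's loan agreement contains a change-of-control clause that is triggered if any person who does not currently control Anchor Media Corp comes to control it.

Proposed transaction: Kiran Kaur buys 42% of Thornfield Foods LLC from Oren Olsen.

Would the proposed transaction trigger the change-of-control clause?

Yes

The purchase adds only to Kiran's holdings (Oren's stake shrinks), so Kiran is the only person who could newly come to control Anchor.
Kiran's largest direct stake is 33% in Crestway, which does not meet the threshold, so Kiran controls no company.
Neither Kiran nor any entity Kiran controls holds any voting interest in Anchor.
So before the transaction, Kiran does not control Anchor.
After the purchase, Kiran's direct stake in Thornfield rises to 25% + 42% = 67%, and Oren's stake falls to 33%.
Kiran holds 67% of Thornfield, so Kiran controls Thornfield.
Thornfield holds 65% of Redfern, so Kiran controls Redfern.
Redfern holds 100% of Anchor, so Kiran controls Anchor.
Kiran did not control Anchor before and does after, so the clause is triggered.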